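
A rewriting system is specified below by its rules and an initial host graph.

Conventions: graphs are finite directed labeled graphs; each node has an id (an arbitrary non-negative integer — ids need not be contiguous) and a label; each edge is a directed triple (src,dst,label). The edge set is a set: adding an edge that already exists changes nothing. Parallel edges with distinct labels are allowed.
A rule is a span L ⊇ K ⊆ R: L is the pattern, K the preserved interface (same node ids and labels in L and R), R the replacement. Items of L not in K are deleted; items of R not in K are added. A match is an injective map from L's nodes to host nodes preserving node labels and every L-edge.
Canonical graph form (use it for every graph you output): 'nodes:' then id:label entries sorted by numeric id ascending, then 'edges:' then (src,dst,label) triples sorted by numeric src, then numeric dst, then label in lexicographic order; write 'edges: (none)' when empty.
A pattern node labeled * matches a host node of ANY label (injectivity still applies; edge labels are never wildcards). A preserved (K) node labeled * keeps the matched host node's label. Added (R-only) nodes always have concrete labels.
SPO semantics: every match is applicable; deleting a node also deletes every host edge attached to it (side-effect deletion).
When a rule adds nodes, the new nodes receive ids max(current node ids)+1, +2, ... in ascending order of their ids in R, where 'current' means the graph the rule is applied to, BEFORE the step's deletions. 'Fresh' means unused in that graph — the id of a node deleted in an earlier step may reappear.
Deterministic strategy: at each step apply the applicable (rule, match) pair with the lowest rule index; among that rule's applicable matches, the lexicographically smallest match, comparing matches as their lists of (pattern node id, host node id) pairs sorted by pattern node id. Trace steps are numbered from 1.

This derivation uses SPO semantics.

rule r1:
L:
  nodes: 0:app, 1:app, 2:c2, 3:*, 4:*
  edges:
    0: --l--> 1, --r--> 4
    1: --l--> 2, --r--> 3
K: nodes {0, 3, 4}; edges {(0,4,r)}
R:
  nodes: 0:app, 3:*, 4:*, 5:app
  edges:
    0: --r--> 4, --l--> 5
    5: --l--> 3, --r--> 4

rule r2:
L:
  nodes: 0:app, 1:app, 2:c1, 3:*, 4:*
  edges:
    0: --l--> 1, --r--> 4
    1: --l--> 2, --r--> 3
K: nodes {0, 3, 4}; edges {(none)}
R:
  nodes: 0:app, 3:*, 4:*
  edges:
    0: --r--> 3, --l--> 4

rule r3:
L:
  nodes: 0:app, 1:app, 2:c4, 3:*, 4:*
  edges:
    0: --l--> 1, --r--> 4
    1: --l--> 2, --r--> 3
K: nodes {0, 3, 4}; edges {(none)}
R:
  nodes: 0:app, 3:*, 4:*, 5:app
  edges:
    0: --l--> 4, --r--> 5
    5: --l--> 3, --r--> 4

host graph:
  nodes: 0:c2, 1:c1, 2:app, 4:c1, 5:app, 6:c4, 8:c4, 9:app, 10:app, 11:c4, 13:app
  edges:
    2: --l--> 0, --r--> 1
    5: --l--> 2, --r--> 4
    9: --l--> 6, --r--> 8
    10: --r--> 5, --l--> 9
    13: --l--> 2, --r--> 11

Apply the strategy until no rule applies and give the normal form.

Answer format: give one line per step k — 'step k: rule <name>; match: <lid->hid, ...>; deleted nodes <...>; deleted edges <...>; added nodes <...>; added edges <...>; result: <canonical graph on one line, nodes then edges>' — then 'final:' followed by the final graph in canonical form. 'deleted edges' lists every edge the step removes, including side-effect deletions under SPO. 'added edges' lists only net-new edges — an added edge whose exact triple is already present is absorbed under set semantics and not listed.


step 1: rule r1; match: 0->5, 1->2, 2->0, 3->1, 4->4; deleted nodes 0, 2; deleted edges (2,0,l); (2,1,r); (5,2,l); (13,2,l); added nodes 14; added edges (5,14,l); (14,1,l); (14,4,r); result: nodes: 1:c1, 4:c1, 5:app, 6:c4, 8:c4, 9:app, 10:app, 11:c4, 13:app, 14:app edges: (5,4,r); (5,14,l); (9,6,l); (9,8,r); (10,5,r); (10,9,l); (13,11,r); (14,1,l); (14,4,r)
step 2: rule r3; match: 0->10, 1->9, 2->6, 3->8, 4->5; deleted nodes 6, 9; deleted edges (9,6,l); (9,8,r); (10,5,r); (10,9,l); added nodes 15; added edges (10,5,l); (10,15,r); (15,5,r); (15,8,l); result: nodes: 1:c1, 4:c1, 5:app, 8:c4, 10:app, 11:c4, 13:app, 14:app, 15:app edges: (5,4,r); (5,14,l); (10,5,l); (10,15,r); (13,11,r); (14,1,l); (14,4,r); (15,5,r); (15,8,l)
final:
nodes: 1:c1, 4:c1, 5:app, 8:c4, 10:app, 11:c4, 13:app, 14:app, 15:app
edges: (5,4,r); (5,14,l); (10,5,l); (10,15,r); (13,11,r); (14,1,l); (14,4,r); (15,5,r); (15,8,l)


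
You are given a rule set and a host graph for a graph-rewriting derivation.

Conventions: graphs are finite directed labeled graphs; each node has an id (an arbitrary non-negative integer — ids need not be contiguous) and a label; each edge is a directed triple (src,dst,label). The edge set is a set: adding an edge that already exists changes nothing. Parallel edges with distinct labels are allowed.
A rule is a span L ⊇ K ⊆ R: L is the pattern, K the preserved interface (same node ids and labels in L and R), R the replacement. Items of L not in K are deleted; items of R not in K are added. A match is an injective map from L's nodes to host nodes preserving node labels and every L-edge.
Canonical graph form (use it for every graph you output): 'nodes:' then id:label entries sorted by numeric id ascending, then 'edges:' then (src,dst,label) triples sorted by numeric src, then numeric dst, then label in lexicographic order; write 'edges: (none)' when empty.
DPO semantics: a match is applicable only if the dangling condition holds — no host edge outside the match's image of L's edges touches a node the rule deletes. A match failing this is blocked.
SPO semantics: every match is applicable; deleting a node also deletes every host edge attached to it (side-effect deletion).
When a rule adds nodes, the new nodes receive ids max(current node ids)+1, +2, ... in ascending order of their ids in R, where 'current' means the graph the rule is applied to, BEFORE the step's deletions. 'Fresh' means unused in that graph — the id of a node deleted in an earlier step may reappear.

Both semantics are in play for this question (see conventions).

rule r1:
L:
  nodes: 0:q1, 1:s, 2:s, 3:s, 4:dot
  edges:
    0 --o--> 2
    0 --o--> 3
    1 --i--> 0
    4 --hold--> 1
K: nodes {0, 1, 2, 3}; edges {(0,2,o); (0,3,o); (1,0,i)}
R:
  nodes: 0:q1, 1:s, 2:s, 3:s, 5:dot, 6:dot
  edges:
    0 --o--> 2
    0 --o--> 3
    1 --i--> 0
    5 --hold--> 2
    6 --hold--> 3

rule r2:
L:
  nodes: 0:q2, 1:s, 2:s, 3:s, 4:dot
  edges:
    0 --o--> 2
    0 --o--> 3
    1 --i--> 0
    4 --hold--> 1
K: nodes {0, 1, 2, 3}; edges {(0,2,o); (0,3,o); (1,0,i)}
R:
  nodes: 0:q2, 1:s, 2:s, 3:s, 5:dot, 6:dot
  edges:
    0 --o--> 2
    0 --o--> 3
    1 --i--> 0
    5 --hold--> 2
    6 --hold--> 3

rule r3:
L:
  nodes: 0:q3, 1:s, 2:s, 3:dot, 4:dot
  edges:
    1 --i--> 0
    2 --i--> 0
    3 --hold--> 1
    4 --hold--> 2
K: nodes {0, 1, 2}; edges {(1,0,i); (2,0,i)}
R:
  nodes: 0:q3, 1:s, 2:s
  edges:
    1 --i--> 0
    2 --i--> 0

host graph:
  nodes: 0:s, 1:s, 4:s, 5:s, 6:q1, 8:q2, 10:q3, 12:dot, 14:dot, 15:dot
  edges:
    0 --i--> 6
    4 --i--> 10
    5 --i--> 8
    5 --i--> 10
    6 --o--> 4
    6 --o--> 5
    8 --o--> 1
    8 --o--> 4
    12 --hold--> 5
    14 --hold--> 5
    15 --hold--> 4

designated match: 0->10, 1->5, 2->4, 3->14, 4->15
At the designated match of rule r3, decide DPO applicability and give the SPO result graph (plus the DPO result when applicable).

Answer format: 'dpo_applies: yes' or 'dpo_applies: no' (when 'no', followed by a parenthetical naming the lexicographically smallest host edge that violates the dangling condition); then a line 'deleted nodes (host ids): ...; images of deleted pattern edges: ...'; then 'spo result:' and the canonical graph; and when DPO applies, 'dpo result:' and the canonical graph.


dpo_applies: yes
deleted nodes (host ids): 14, 15; images of deleted pattern edges: (14,5,hold); (15,4,hold)
spo result:
nodes: 0:s, 1:s, 4:s, 5:s, 6:q1, 8:q2, 10:q3, 12:dot
edges: (0,6,i); (4,10,i); (5,8,i); (5,10,i); (6,4,o); (6,5,o); (8,1,o); (8,4,o); (12,5,hold)
dpo result:
nodes: 0:s, 1:s, 4:s, 5:s, 6:q1, 8:q2, 10:q3, 12:dot
edges: (0,6,i); (4,10,i); (5,8,i); (5,10,i); (6,4,o); (6,5,o); (8,1,o); (8,4,o); (12,5,hold)


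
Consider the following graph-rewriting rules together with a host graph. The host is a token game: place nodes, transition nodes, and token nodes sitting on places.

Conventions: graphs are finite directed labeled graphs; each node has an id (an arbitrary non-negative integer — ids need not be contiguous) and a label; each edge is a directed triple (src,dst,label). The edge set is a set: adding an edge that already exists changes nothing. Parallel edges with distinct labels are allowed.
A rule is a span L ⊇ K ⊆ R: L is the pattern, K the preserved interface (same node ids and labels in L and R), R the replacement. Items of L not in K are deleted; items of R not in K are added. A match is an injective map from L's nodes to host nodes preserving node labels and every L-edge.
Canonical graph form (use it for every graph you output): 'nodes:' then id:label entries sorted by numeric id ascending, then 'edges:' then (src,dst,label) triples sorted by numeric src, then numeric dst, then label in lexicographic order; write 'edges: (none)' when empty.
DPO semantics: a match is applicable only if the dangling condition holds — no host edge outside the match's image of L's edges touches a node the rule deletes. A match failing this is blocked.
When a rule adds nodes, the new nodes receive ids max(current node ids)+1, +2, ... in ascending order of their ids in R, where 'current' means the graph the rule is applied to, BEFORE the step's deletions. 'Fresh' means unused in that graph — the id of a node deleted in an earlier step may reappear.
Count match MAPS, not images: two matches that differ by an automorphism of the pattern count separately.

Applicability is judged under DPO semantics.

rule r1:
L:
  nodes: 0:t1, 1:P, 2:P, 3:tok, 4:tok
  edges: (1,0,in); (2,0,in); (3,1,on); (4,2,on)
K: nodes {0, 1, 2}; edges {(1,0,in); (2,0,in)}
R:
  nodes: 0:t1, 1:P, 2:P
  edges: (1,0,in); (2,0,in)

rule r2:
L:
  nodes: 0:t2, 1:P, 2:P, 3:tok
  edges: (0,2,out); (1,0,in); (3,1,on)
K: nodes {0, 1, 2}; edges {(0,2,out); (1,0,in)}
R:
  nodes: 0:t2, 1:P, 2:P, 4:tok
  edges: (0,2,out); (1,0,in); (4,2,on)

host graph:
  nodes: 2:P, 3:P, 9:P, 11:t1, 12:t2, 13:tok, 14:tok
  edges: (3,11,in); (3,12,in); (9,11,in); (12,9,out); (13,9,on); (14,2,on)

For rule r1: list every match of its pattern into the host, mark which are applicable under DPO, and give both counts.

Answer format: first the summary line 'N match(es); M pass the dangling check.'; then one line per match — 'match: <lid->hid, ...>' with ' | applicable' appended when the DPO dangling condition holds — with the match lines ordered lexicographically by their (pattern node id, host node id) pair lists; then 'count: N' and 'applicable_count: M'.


0 match(es); 0 pass the dangling check.
count: 0
applicable_count: 0


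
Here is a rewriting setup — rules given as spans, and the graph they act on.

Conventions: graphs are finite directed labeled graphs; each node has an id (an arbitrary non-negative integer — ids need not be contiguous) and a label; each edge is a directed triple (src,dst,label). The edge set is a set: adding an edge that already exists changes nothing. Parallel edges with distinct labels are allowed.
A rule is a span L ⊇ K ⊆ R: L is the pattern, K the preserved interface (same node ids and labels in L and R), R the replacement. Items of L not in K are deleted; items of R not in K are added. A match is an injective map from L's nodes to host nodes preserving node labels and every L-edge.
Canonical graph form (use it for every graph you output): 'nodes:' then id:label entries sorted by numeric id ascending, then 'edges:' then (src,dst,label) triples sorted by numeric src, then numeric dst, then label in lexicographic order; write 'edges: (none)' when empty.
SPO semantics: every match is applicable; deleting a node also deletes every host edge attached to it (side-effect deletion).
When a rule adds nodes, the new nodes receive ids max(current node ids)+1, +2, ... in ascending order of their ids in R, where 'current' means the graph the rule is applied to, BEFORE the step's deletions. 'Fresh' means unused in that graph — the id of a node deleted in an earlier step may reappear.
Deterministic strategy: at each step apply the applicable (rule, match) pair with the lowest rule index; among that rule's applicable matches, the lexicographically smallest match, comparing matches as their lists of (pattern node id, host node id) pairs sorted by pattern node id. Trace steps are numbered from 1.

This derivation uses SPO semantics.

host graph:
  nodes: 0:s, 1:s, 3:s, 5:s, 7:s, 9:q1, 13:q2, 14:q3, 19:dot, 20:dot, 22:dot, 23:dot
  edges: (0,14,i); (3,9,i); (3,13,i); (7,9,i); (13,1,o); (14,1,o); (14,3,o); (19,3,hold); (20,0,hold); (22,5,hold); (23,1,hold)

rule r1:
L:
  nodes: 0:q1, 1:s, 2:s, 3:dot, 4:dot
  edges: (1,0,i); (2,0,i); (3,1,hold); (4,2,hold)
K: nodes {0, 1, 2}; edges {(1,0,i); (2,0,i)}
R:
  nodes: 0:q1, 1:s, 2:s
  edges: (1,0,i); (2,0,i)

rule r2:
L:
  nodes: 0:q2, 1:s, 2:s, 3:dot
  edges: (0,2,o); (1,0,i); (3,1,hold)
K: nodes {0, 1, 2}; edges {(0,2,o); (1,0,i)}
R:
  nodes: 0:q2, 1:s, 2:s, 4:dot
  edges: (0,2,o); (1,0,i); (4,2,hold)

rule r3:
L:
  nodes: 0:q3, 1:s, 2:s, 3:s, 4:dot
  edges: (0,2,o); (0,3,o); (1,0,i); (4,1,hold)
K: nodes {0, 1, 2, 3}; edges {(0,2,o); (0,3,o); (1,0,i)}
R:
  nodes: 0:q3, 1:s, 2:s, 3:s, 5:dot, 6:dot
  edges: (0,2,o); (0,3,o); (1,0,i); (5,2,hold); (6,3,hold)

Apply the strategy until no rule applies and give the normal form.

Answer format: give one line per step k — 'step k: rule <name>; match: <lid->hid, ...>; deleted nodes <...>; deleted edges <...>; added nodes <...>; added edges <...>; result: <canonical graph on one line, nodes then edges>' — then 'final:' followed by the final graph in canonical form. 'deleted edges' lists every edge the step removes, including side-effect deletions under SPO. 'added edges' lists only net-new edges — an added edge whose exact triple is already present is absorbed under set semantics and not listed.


step 1: rule r2; match: 0->13, 1->3, 2->1, 3->19; deleted nodes 19; deleted edges (19,3,hold); added nodes 24; added edges (24,1,hold); result: nodes: 0:s, 1:s, 3:s, 5:s, 7:s, 9:q1, 13:q2, 14:q3, 20:dot, 22:dot, 23:dot, 24:dot edges: (0,14,i); (3,9,i); (3,13,i); (7,9,i); (13,1,o); (14,1,o); (14,3,o); (20,0,hold); (22,5,hold); (23,1,hold); (24,1,hold)
step 2: rule r3; match: 0->14, 1->0, 2->1, 3->3, 4->20; deleted nodes 20; deleted edges (20,0,hold); added nodes 25, 26; added edges (25,1,hold); (26,3,hold); result: nodes: 0:s, 1:s, 3:s, 5:s, 7:s, 9:q1, 13:q2, 14:q3, 22:dot, 23:dot, 24:dot, 25:dot, 26:dot edges: (0,14,i); (3,9,i); (3,13,i); (7,9,i); (13,1,o); (14,1,o); (14,3,o); (22,5,hold); (23,1,hold); (24,1,hold); (25,1,hold); (26,3,hold)
step 3: rule r2; match: 0->13, 1->3, 2->1, 3->26; deleted nodes 26; deleted edges (26,3,hold); added nodes 27; added edges (27,1,hold); result: nodes: 0:s, 1:s, 3:s, 5:s, 7:s, 9:q1, 13:q2, 14:q3, 22:dot, 23:dot, 24:dot, 25:dot, 27:dot edges: (0,14,i); (3,9,i); (3,13,i); (7,9,i); (13,1,o); (14,1,o); (14,3,o); (22,5,hold); (23,1,hold); (24,1,hold); (25,1,hold); (27,1,hold)
final:
nodes: 0:s, 1:s, 3:s, 5:s, 7:s, 9:q1, 13:q2, 14:q3, 22:dot, 23:dot, 24:dot, 25:dot, 27:dot
edges: (0,14,i); (3,9,i); (3,13,i); (7,9,i); (13,1,o); (14,1,o); (14,3,o); (22,5,hold); (23,1,hold); (24,1,hold); (25,1,hold); (27,1,hold)


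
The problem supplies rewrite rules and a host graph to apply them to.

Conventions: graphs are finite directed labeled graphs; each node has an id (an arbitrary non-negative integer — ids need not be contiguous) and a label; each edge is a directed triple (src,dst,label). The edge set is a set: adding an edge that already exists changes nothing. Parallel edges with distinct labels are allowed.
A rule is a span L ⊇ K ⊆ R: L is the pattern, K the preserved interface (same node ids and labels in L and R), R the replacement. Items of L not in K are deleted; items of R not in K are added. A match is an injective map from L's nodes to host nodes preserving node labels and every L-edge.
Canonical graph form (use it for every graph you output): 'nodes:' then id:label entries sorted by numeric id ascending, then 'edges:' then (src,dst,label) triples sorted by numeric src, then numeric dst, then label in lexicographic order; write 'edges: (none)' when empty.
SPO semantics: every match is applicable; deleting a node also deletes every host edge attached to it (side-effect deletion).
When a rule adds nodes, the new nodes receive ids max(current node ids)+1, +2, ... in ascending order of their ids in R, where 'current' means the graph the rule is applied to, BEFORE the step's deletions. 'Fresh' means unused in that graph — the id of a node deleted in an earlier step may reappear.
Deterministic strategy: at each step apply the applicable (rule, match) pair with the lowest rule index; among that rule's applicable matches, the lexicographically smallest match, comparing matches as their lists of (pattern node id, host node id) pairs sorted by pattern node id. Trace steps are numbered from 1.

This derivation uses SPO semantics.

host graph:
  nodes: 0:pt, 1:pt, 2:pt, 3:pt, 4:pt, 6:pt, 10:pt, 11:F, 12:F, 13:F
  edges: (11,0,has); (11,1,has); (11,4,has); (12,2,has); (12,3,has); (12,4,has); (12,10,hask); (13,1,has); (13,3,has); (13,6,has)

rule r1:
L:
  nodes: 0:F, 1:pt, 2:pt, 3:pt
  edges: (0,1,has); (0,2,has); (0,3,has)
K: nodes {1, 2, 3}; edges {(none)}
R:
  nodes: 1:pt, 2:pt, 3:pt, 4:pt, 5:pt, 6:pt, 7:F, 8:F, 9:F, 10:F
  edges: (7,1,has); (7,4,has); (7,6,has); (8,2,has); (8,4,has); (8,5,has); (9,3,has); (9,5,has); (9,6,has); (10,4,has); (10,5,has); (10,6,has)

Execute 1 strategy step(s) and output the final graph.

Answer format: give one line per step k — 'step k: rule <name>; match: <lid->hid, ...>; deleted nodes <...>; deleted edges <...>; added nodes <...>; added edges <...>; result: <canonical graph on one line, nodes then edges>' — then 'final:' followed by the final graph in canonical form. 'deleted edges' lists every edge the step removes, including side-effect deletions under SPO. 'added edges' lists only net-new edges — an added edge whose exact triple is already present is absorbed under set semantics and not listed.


step 1: rule r1; match: 0->11, 1->0, 2->1, 3->4; deleted nodes 11; deleted edges (11,0,has); (11,1,has); (11,4,has); added nodes 14, 15, 16, 17, 18, 19, 20; added edges (17,0,has); (17,14,has); (17,16,has); (18,1,has); (18,14,has); (18,15,has); (19,4,has); (19,15,has); (19,16,has); (20,14,has); (20,15,has); (20,16,has); result: nodes: 0:pt, 1:pt, 2:pt, 3:pt, 4:pt, 6:pt, 10:pt, 12:F, 13:F, 14:pt, 15:pt, 16:pt, 17:F, 18:F, 19:F, 20:F edges: (12,2,has); (12,3,has); (12,4,has); (12,10,hask); (13,1,has); (13,3,has); (13,6,has); (17,0,has); (17,14,has); (17,16,has); (18,1,has); (18,14,has); (18,15,has); (19,4,has); (19,15,has); (19,16,has); (20,14,has); (20,15,has); (20,16,has)
final:
nodes: 0:pt, 1:pt, 2:pt, 3:pt, 4:pt, 6:pt, 10:pt, 12:F, 13:F, 14:pt, 15:pt, 16:pt, 17:F, 18:F, 19:F, 20:F
edges: (12,2,has); (12,3,has); (12,4,has); (12,10,hask); (13,1,has); (13,3,has); (13,6,has); (17,0,has); (17,14,has); (17,16,has); (18,1,has); (18,14,has); (18,15,has); (19,4,has); (19,15,has); (19,16,has); (20,14,has); (20,15,has); (20,16,has)


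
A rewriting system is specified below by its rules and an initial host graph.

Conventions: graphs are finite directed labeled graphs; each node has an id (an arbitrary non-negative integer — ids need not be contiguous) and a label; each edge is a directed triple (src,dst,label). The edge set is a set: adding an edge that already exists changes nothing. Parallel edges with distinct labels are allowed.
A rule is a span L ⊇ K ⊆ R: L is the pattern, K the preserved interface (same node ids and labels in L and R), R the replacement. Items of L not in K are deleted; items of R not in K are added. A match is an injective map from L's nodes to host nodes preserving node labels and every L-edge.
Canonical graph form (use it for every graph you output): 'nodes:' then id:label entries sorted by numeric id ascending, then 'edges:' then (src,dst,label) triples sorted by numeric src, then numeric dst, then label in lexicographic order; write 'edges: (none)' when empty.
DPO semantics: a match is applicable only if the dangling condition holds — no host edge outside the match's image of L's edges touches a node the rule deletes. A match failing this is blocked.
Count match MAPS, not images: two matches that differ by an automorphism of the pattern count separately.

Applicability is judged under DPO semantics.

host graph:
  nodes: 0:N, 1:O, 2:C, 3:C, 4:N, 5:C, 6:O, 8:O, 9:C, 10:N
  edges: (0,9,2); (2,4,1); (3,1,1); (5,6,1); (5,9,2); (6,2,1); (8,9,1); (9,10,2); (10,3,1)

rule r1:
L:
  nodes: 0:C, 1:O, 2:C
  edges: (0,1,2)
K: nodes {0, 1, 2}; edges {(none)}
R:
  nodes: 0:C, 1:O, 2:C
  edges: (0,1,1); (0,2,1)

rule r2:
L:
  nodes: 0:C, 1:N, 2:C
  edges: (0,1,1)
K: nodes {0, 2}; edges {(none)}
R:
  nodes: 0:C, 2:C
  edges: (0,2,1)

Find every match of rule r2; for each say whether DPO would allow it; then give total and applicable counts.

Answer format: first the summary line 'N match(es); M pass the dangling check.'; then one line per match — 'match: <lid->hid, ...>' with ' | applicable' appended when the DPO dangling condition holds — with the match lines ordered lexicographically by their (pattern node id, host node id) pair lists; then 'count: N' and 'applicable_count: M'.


3 match(es); 3 pass the dangling check.
match: 0->2, 1->4, 2->3 | applicable
match: 0->2, 1->4, 2->5 | applicable
match: 0->2, 1->4, 2->9 | applicable
count: 3
applicable_count: 3


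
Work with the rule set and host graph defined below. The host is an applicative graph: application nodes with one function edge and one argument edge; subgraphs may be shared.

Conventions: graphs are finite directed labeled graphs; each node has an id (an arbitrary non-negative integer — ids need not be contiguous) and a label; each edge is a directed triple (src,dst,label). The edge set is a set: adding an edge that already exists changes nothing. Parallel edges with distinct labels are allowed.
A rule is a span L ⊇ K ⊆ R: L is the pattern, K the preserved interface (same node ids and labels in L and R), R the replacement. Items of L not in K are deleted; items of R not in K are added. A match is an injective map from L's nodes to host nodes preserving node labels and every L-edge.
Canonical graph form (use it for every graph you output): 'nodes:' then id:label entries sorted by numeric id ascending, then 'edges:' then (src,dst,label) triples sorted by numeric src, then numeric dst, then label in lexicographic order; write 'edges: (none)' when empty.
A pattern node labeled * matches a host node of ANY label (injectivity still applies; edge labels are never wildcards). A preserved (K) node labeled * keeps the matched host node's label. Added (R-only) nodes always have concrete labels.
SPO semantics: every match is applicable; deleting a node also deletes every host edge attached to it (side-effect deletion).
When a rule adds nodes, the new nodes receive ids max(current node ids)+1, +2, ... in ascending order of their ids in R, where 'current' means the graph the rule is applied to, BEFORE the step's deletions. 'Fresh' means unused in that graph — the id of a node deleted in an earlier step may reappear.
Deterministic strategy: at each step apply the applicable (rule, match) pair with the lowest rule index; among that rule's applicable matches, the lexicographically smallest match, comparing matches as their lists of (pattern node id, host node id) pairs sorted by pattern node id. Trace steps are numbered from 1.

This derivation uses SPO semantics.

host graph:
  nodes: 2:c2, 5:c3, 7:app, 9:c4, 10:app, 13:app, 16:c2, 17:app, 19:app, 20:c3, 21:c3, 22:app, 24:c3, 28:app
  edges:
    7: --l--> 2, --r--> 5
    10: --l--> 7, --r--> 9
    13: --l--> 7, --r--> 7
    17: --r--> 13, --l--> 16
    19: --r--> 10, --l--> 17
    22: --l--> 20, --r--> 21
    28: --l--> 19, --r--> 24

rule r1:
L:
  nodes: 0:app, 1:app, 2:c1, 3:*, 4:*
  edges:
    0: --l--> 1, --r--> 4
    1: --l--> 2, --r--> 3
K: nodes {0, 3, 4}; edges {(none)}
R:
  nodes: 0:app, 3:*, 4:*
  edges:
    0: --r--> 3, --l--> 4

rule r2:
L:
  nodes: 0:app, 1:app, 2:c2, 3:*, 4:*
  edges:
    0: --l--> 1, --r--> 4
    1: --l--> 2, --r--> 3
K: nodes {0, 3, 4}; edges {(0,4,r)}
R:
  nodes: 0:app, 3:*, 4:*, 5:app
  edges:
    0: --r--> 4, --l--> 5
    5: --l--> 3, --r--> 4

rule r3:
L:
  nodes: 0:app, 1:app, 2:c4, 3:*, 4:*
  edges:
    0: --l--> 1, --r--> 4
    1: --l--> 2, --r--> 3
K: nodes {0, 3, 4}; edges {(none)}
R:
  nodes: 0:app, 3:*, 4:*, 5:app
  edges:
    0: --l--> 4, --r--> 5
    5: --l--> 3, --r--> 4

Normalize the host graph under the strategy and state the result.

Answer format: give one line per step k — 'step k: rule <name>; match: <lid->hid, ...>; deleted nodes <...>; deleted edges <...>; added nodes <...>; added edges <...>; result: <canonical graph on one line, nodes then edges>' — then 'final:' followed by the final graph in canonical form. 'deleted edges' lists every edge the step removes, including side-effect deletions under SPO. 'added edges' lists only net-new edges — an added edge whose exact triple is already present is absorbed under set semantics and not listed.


step 1: rule r2; match: 0->10, 1->7, 2->2, 3->5, 4->9; deleted nodes 2, 7; deleted edges (7,2,l); (7,5,r); (10,7,l); (13,7,l); (13,7,r); added nodes 29; added edges (10,29,l); (29,5,l); (29,9,r); result: nodes: 5:c3, 9:c4, 10:app, 13:app, 16:c2, 17:app, 19:app, 20:c3, 21:c3, 22:app, 24:c3, 28:app, 29:app edges: (10,9,r); (10,29,l); (17,13,r); (17,16,l); (19,10,r); (19,17,l); (22,20,l); (22,21,r); (28,19,l); (28,24,r); (29,5,l); (29,9,r)
step 2: rule r2; match: 0->19, 1->17, 2->16, 3->13, 4->10; deleted nodes 16, 17; deleted edges (17,13,r); (17,16,l); (19,17,l); added nodes 30; added edges (19,30,l); (30,10,r); (30,13,l); result: nodes: 5:c3, 9:c4, 10:app, 13:app, 19:app, 20:c3, 21:c3, 22:app, 24:c3, 28:app, 29:app, 30:app edges: (10,9,r); (10,29,l); (19,10,r); (19,30,l); (22,20,l); (22,21,r); (28,19,l); (28,24,r); (29,5,l); (29,9,r); (30,10,r); (30,13,l)
final:
nodes: 5:c3, 9:c4, 10:app, 13:app, 19:app, 20:c3, 21:c3, 22:app, 24:c3, 28:app, 29:app, 30:app
edges: (10,9,r); (10,29,l); (19,10,r); (19,30,l); (22,20,l); (22,21,r); (28,19,l); (28,24,r); (29,5,l); (29,9,r); (30,10,r); (30,13,l)


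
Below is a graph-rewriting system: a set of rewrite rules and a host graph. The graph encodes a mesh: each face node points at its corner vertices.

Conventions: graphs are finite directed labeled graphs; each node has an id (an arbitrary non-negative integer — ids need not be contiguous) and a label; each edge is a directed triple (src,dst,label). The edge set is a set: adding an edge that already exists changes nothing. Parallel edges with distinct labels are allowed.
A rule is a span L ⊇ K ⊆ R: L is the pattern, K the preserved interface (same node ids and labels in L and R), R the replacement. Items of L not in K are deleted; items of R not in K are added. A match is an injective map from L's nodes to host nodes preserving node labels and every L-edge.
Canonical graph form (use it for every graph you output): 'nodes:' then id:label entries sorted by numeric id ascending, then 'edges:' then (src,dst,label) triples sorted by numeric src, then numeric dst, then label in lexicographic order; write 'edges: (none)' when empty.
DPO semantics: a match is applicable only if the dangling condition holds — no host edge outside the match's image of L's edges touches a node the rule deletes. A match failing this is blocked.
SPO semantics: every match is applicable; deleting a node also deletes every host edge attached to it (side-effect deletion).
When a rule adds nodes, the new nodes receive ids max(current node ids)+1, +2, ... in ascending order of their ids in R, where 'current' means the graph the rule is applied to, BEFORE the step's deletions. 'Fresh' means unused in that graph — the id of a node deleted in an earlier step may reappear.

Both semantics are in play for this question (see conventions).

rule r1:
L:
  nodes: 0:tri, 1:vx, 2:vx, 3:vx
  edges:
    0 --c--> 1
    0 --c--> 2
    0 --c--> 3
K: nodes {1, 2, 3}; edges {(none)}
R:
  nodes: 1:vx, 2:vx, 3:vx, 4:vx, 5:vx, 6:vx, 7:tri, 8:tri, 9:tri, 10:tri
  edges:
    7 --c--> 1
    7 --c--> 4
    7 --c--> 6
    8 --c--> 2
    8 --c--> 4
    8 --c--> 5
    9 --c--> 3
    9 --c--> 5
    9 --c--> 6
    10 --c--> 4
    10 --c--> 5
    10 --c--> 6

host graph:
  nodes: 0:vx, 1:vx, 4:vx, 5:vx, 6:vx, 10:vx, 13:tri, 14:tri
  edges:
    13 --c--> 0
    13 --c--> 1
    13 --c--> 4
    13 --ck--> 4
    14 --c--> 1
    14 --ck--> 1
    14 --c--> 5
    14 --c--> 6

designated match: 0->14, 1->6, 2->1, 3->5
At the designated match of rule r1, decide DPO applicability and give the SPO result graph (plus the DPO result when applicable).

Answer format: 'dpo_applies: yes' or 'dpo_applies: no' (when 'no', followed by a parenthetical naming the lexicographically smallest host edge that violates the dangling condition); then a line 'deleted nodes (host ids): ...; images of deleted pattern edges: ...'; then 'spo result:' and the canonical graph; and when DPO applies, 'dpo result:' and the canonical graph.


dpo_applies: no
(the rule deletes node 14, which keeps host edge (14,1,ck) outside the match image — the dangling condition fails, DPO blocks; SPO proceeds and side-deletes such edges)
deleted nodes (host ids): 14; images of deleted pattern edges: (14,1,c); (14,5,c); (14,6,c)
spo result:
nodes: 0:vx, 1:vx, 4:vx, 5:vx, 6:vx, 10:vx, 13:tri, 15:vx, 16:vx, 17:vx, 18:tri, 19:tri, 20:tri, 21:tri
edges: (13,0,c); (13,1,c); (13,4,c); (13,4,ck); (18,6,c); (18,15,c); (18,17,c); (19,1,c); (19,15,c); (19,16,c); (20,5,c); (20,16,c); (20,17,c); (21,15,c); (21,16,c); (21,17,c)


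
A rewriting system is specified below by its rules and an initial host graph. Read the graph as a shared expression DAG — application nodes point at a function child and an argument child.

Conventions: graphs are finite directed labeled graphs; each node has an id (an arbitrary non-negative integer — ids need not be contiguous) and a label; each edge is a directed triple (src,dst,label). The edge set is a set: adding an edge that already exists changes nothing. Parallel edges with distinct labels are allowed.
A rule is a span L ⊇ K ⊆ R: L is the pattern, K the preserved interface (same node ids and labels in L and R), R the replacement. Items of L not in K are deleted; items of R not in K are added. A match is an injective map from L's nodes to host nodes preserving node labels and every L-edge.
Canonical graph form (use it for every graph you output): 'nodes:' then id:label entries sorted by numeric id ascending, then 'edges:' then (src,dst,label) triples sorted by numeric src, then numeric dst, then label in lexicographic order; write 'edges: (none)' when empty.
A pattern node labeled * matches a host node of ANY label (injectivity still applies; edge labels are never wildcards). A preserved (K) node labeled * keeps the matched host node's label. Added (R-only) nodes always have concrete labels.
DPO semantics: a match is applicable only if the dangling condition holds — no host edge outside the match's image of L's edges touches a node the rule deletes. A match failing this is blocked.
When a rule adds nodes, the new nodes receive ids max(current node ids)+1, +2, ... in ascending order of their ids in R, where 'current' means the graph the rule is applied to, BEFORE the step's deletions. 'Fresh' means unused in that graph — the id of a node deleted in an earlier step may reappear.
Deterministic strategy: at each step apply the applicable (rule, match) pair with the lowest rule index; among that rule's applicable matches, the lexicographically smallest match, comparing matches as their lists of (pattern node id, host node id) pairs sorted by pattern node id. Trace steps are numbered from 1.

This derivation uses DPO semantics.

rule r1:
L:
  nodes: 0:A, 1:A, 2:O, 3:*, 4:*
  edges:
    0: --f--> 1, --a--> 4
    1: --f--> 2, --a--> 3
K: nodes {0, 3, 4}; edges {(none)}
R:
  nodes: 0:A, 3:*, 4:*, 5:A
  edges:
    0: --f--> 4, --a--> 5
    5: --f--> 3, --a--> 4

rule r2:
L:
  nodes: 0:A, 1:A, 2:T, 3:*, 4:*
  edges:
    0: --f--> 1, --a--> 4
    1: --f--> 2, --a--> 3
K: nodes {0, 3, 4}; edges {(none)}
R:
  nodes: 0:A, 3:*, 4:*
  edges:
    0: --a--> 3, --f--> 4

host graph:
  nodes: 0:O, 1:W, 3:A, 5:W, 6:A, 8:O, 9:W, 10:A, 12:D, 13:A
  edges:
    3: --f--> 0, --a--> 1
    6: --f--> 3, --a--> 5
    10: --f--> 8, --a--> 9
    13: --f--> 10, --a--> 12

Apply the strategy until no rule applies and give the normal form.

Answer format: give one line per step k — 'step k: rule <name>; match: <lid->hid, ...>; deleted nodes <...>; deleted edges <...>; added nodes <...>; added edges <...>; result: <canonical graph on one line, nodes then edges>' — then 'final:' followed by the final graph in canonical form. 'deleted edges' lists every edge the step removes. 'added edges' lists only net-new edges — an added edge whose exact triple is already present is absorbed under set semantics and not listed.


step 1: rule r1; match: 0->6, 1->3, 2->0, 3->1, 4->5; deleted nodes 0, 3; deleted edges (3,0,f); (3,1,a); (6,3,f); (6,5,a); added nodes 14; added edges (6,5,f); (6,14,a); (14,1,f); (14,5,a); result: nodes: 1:W, 5:W, 6:A, 8:O, 9:W, 10:A, 12:D, 13:A, 14:A edges: (6,5,f); (6,14,a); (10,8,f); (10,9,a); (13,10,f); (13,12,a); (14,1,f); (14,5,a)
step 2: rule r1; match: 0->13, 1->10, 2->8, 3->9, 4->12; deleted nodes 8, 10; deleted edges (10,8,f); (10,9,a); (13,10,f); (13,12,a); added nodes 15; added edges (13,12,f); (13,15,a); (15,9,f); (15,12,a); result: nodes: 1:W, 5:W, 6:A, 9:W, 12:D, 13:A, 14:A, 15:A edges: (6,5,f); (6,14,a); (13,12,f); (13,15,a); (14,1,f); (14,5,a); (15,9,f); (15,12,a)
final:
nodes: 1:W, 5:W, 6:A, 9:W, 12:D, 13:A, 14:A, 15:A
edges: (6,5,f); (6,14,a); (13,12,f); (13,15,a); (14,1,f); (14,5,a); (15,9,f); (15,12,a)


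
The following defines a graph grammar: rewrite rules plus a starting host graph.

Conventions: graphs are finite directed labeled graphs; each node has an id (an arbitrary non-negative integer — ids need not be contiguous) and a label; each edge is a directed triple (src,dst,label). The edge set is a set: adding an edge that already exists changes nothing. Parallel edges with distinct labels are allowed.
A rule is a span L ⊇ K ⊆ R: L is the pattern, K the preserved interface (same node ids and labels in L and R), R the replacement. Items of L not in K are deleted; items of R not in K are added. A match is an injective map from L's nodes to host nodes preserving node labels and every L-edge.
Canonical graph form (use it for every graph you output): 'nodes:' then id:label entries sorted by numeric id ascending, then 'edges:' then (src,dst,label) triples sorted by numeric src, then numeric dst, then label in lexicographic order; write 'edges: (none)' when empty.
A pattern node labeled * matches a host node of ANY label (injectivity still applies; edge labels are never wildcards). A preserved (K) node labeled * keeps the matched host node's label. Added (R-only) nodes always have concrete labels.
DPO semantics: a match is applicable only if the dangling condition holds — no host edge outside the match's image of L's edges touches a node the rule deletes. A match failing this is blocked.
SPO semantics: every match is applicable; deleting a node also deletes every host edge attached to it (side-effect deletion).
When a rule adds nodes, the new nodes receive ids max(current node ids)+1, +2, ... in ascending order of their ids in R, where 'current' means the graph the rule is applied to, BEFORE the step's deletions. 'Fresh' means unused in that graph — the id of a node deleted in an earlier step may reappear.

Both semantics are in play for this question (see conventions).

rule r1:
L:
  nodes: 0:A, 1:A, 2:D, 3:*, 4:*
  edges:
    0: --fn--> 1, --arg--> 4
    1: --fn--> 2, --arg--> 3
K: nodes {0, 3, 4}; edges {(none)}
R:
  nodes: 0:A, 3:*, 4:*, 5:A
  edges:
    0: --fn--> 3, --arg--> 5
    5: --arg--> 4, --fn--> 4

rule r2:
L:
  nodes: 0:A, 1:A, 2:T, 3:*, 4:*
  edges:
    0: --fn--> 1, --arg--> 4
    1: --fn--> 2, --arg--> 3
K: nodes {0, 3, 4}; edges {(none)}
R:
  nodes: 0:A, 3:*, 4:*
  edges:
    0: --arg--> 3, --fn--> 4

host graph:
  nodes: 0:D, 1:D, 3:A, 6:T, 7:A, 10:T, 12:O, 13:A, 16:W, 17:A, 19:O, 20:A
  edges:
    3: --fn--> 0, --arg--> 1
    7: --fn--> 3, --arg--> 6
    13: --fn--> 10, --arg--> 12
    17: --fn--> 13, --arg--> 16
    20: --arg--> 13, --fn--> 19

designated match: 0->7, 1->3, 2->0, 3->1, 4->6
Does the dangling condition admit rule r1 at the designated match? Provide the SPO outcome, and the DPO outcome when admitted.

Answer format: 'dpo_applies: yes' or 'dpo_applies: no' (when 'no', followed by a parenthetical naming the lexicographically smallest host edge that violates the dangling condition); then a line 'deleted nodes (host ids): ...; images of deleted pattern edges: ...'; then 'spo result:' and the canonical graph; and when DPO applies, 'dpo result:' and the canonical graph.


dpo_applies: yes
deleted nodes (host ids): 0, 3; images of deleted pattern edges: (3,0,fn); (3,1,arg); (7,3,fn); (7,6,arg)
spo result:
nodes: 1:D, 6:T, 7:A, 10:T, 12:O, 13:A, 16:W, 17:A, 19:O, 20:A, 21:A
edges: (7,1,fn); (7,21,arg); (13,10,fn); (13,12,arg); (17,13,fn); (17,16,arg); (20,13,arg); (20,19,fn); (21,6,arg); (21,6,fn)
dpo result:
nodes: 1:D, 6:T, 7:A, 10:T, 12:O, 13:A, 16:W, 17:A, 19:O, 20:A, 21:A
edges: (7,1,fn); (7,21,arg); (13,10,fn); (13,12,arg); (17,13,fn); (17,16,arg); (20,13,arg); (20,19,fn); (21,6,arg); (21,6,fn)


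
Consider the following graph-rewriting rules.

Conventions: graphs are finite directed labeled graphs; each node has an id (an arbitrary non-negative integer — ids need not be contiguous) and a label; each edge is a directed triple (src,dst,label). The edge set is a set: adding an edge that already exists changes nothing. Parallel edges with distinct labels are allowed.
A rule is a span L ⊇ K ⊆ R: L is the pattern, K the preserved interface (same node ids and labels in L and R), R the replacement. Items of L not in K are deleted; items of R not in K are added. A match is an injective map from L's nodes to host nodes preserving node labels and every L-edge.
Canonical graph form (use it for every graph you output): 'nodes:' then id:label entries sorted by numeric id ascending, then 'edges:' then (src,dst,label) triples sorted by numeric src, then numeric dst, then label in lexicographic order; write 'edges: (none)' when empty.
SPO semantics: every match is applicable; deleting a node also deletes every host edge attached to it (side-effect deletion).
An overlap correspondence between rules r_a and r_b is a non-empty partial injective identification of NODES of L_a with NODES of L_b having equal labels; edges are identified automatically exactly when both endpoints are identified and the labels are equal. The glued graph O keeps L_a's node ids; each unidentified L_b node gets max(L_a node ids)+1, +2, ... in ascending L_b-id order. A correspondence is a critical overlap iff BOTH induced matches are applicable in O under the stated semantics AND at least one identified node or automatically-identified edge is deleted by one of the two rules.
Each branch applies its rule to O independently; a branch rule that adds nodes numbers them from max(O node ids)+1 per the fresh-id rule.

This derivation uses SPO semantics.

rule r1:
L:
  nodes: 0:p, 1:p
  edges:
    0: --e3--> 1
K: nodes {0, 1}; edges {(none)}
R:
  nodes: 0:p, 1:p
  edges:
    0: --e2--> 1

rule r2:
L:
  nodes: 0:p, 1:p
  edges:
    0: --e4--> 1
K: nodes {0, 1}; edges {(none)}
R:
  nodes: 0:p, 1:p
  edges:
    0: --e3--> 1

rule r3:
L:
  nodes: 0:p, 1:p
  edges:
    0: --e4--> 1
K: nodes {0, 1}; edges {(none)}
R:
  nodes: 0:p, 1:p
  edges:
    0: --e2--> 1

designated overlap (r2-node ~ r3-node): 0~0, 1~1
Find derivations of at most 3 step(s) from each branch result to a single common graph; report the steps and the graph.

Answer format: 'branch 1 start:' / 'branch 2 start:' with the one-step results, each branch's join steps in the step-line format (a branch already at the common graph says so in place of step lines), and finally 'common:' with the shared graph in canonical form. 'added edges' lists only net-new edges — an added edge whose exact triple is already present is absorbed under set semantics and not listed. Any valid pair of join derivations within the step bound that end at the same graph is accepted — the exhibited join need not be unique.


branch 1 start:
nodes: 0:p, 1:p
edges: (0,1,e3)
branch 2 start:
nodes: 0:p, 1:p
edges: (0,1,e2)
branch 1 step 1: rule r1; match: 0->0, 1->1; deleted nodes (none); deleted edges (0,1,e3); added nodes (none); added edges (0,1,e2); result: nodes: 0:p, 1:p edges: (0,1,e2)
branch 2: already at the common graph (0 steps)
common:
nodes: 0:p, 1:p
edges: (0,1,e2)
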